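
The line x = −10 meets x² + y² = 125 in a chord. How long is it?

The line gives x = −10. Substituting into the circle:
y² − 25 = 0
y = 5 or y = −5, giving (−10, 5) and (−10, −5).
Chord length = distance between (−10, 5) and (−10, −5) = √100 = 10.

10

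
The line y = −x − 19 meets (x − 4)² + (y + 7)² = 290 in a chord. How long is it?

18√2

The distance from (4, −7) to the line is 16/√2, and r² = 290.
Half the chord is √(r² − d²) = √(162), so the full chord is 18√2.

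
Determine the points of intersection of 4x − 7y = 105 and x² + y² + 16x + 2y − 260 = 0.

(−7, −19) and (7, −11)

Substitute y = (−105 + 4x)/7:
65x² − 3185 = 0  ⟹  x² − 49 = 0
x = 7 or x = −7, giving (7, −11) and (−7, −19).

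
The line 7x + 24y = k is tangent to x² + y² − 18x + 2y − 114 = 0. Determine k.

k = −311 or k = 389

The line touches the circle iff its distance from (9, −1) is 14:
|7·9 + 24·(−1) − k| / √625 = 14
|k − (39)| = 14·25, so k = 389 or k = −311.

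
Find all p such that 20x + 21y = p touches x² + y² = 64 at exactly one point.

p = −232 or p = 232

The line touches the circle iff its distance from (0, 0) is 8:
|20·0 + 21·0 − p| / √841 = 8
|p| = 8·29, so p = 232 or p = −232.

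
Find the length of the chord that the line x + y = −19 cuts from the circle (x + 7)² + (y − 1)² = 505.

From the line, y = −x − 19. Substituting:
2x² + 54x − 56 = 0  ⟹  x² + 27x − 28 = 0
x = 1 or x = −28, giving (1, −20) and (−28, 9).
Chord length = distance between (1, −20) and (−28, 9) = √1682 = 29√2.

29√2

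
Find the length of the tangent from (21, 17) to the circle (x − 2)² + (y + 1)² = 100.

3√65

The centre is (2, −1) and r = 10. The square of the distance from P to the centre is 361 + 324 = 685.
By the tangent–radius right angle, tangent length = √(|PO|² − r²) = √585 = 3√65.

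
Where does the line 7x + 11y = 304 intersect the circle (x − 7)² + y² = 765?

(1, 27) and (34, 6)

Substitute y = (304 − 7x)/11:
170x² − 5950x + 5780 = 0  ⟹  x² − 35x + 34 = 0
x = 34 or x = 1, giving (34, 6) and (1, 27).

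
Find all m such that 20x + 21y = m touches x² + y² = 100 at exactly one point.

m = −290 or m = 290

Tangency holds when the distance from the centre (0, 0) to the line equals the radius 10:
|20·0 + 21·0 − m| / √841 = 10
|m| = 10·29, so m = 290 or m = −290.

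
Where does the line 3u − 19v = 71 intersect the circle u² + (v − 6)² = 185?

From the line, v = (−71 + 3u)/19. Substituting:
370u² − 1110u − 32560 = 0  ⟹  u² − 3u − 88 = 0
u = 11 or u = −8, giving (11, −2) and (−8, −5).

(−8, −5) and (11, −2)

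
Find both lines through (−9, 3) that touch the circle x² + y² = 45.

2x + y = −15 and x − 2y = −15

A line y − (3) = m(x − (−9)) is tangent when its distance from (0, 0) is 3√5:
[m·(9) − (−3)]² = 45(m² + 1)
2m² + 3m − 2 = 0, so m = −2 or m = 1/2.
With m = −2: 2x + y = −15. With m = 1/2: x − 2y = −15.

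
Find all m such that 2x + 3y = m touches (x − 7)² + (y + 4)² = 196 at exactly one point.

For a tangent, require d(centre, line) = r = 14.
|2·7 + 3·(−4) − m| / √13 = 14
|m − (2)| = 14√13.

m = 2 ± 14√13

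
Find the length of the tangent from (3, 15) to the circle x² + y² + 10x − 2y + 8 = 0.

11√2

With centre O = (−5, 1), |OP|² = 260 and r² = 18.
Power of the point: PT² = |PO|² − r² = 242, so PT = 11√2.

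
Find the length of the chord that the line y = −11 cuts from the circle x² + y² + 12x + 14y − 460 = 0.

Centre (−6, −7), r² = 545. Perpendicular distance d from centre to line = |4| / √1 = 4.
Chord = 2√(r² − d²) = 2·√(529) = 46.

46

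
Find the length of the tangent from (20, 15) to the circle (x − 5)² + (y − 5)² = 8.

Centre (5, 5), r² = 8. |PO|² = (15)² + (10)² = 325.
The tangent meets the radius at right angles, so tangent² = |PO|² − r² = 325 − 8 = 317.

√317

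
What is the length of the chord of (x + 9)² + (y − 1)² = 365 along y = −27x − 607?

Substitute y = −27x − 607:
730x² + 32850x + 369380 = 0  ⟹  x² + 45x + 506 = 0
x = −22 or x = −23, giving (−22, −13) and (−23, 14).
|(−22, −13) − (−23, 14)| = √((1)² + (−27)²) = √730.

√730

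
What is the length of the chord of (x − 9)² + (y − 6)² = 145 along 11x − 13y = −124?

√290

Centre (9, 6), r² = 145. Perpendicular distance d from centre to line = |145| / √290 = 145/√290.
Chord = 2√(r² − d²) = 2·√(145/2) = √290.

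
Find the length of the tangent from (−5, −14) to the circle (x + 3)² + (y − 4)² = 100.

Centre (−3, 4), r² = 100. |PO|² = (−2)² + (−18)² = 328.
The tangent meets the radius at right angles, so tangent² = |PO|² − r² = 328 − 100 = 228.

2√57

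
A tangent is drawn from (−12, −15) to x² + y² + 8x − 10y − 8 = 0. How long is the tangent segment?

√415

Centre (−4, 5), r² = 49. |PO|² = (−8)² + (−20)² = 464.
The tangent meets the radius at right angles, so tangent² = |PO|² − r² = 464 − 49 = 415.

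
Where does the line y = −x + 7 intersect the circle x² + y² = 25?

(3, 4) and (4, 3)

Substitute y = −x + 7:
2x² − 14x + 24 = 0  ⟹  x² − 7x + 12 = 0
x = 4 or x = 3, giving (4, 3) and (3, 4).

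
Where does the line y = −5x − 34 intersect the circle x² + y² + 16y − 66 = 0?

(−7, 1) and (−3, −19)

From the line, y = −5x − 34. Substituting:
26x² + 260x + 546 = 0  ⟹  x² + 10x + 21 = 0
x = −3 or x = −7, giving (−3, −19) and (−7, 1).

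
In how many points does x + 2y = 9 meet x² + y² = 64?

2

Substituting the line into the circle gives 5x² − 18x − 175 = 0.
Discriminant = (−18)² − 4·5·(−175) = 3824 > 0.
Two real roots: the line is a secant.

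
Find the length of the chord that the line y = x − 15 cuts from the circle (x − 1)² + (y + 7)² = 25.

√2

Centre (1, −7), r² = 25. Perpendicular distance d from centre to line = |−7| / √2 = 7/√2.
Chord = 2√(r² − d²) = 2·√(1/2) = √2.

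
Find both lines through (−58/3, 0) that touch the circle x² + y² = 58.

Let a tangent through (−58/3, 0) have slope m. Its distance from (0, 0) must equal √58:
[m·(58/3) − (0)]² = 58(m² + 1)
49m² − 9 = 0, so m = 3/7 or m = −3/7.
With m = 3/7: 3x − 7y = −58. With m = −3/7: 3x + 7y = −58.

3x − 7y = −58 and 3x + 7y = −58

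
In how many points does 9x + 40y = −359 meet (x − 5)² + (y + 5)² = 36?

d² = (9·5 + 40·(−5) − (−359))²/1681 = 41616/1681; r² = 36.
Since d² < r², the line cuts the circle twice.

2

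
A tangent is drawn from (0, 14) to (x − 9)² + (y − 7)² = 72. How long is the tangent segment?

√58

Centre (9, 7), r² = 72. |PO|² = (−9)² + (7)² = 130.
Power of the point: PT² = |PO|² − r² = 58, so PT = √58.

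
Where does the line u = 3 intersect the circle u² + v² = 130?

The line gives u = 3. Substituting into the circle:
v² − 121 = 0
v = 11 or v = −11, giving (3, 11) and (3, −11).

(3, −11) and (3, 11)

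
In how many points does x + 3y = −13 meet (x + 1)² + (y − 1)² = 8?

0

Centre (−1, 1), r² = 8. Distance² from centre to line = (15)²/10 = 45/2.
Since d² > r², the line lies outside the circle.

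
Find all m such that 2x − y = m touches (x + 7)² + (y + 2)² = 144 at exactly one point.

The line touches the circle iff its distance from (−7, −2) is 12:
|2·(−7) − 1·(−2) − m| / √5 = 12
|m − (−12)| = 12√5.

m = −12 ± 12√5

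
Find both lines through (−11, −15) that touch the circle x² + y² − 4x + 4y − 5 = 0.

Write the tangent as mx − y + (−15 − m·(−11)) = 0 and set its distance from the centre to √13:
[m·(13) − (13)]² = 13(m² + 1)
6m² − 13m + 6 = 0, so m = 3/2 or m = 2/3.
With m = 3/2: 3x − 2y = −3. With m = 2/3: 2x − 3y = 23.

3x − 2y = −3 and 2x − 3y = 23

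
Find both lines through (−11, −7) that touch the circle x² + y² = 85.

2x + 9y = −85 and 9x − 2y = −85

Let a tangent through (−11, −7) have slope m. Its distance from (0, 0) must equal √85:
[m·(11) − (7)]² = 85(m² + 1)
18m² − 77m − 18 = 0, so m = −2/9 or m = 9/2.
Through (−11, −7) these give 2x + 9y = −85 and 9x − 2y = −85.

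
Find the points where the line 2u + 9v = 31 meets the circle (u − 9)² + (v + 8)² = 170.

From the line, v = (31 − 2u)/9. Substituting:
85u² − 1870u + 3400 = 0  ⟹  u² − 22u + 40 = 0
u = 20 or u = 2, giving (20, −1) and (2, 3).

(2, 3) and (20, −1)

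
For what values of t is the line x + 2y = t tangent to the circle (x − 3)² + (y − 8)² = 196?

For a tangent, require d(centre, line) = r = 14.
|1·3 + 2·8 − t| / √5 = 14
|t − (19)| = 14√5.

t = 19 ± 14√5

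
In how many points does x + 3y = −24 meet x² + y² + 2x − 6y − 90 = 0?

Centre (−1, 3), r² = 100. Distance² from centre to line = (32)²/10 = 512/5.
Since d² > r², the line lies outside the circle.

0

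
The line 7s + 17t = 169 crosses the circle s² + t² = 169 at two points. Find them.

(−5, 12) and (12, 5)

Express t = (169 − 7s)/17 and substitute into the circle:
338s² − 2366s − 20280 = 0  ⟹  s² − 7s − 60 = 0
s = 12 or s = −5, giving (12, 5) and (−5, 12).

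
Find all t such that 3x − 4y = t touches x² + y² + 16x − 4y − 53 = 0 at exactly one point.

t = −87 or t = 23

Tangency holds when the distance from the centre (−8, 2) to the line equals the radius 11:
|3·(−8) − 4·2 − t| / √25 = 11
|t − (−32)| = 11·5, so t = 23 or t = −87.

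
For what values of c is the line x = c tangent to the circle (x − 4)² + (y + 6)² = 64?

The line touches the circle iff its distance from (4, −6) is 8:
|1·4 + 0·(−6) − c| / √1 = 8
|c − (4)| = 8, so c = 12 or c = −4.

c = −4 or c = 12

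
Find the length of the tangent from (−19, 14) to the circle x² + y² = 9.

2√137

With centre O = (0, 0), |OP|² = 557 and r² = 9.
Power of the point: PT² = |PO|² − r² = 548, so PT = 2√137.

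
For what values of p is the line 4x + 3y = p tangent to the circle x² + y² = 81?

p = −45 or p = 45

For a tangent, require d(centre, line) = r = 9.
|4·0 + 3·0 − p| / √25 = 9
|p| = 9·5, so p = 45 or p = −45.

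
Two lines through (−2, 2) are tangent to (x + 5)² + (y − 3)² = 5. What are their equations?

x − 2y = −6 and 2x + y = −2

Let a tangent through (−2, 2) have slope m. Its distance from (−5, 3) must equal √5:
[m·(−3) − (1)]² = 5(m² + 1)
2m² + 3m − 2 = 0, so m = 1/2 or m = −2.
Through (−2, 2) these give x − 2y = −6 and 2x + y = −2.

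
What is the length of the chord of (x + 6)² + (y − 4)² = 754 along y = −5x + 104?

From the line, y = −5x + 104. Substituting:
26x² − 988x + 9282 = 0  ⟹  x² − 38x + 357 = 0
x = 21 or x = 17, giving (21, −1) and (17, 19).
|(21, −1) − (17, 19)| = √((4)² + (−20)²) = 4√26.

4√26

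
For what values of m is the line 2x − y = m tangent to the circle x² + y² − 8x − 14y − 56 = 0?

m = 1 ± 11√5

The line touches the circle iff its distance from (4, 7) is 11:
|2·4 − 1·7 − m| / √5 = 11
|m − (1)| = 11√5.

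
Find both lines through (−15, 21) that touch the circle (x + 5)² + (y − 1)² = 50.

A line y − (21) = m(x − (−15)) is tangent when its distance from (−5, 1) is 5√2:
[m·(10) − (−20)]² = 50(m² + 1)
m² + 8m + 7 = 0, so m = −7 or m = −1.
With m = −7: 7x + y = −84. With m = −1: x + y = 6.

7x + y = −84 and x + y = 6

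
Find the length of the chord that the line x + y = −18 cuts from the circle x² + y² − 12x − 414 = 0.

From the line, y = −x − 18. Substituting:
2x² + 24x − 90 = 0  ⟹  x² + 12x − 45 = 0
x = 3 or x = −15, giving (3, −21) and (−15, −3).
|(3, −21) − (−15, −3)| = √((18)² + (−18)²) = 18√2.

18√2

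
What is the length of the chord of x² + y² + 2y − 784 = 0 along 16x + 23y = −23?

From the line, y = (−23 − 16x)/23. Substituting:
785x² − 415265 = 0  ⟹  x² − 529 = 0
x = 23 or x = −23, giving (23, −17) and (−23, 15).
|(23, −17) − (−23, 15)| = √((46)² + (−32)²) = 2√785.

2√785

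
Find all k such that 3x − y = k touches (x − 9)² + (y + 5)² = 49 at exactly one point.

k = 32 ± 7√10

Tangency holds when the distance from the centre (9, −5) to the line equals the radius 7:
|3·9 − 1·(−5) − k| / √10 = 7
|k − (32)| = 7√10.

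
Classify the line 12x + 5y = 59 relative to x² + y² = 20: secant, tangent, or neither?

Substituting the line into the circle gives 169x² − 1416x + 2981 = 0.
Discriminant = (−1416)² − 4·169·(2981) = −10100 < 0.
No real roots: the line does not meet the circle.

neither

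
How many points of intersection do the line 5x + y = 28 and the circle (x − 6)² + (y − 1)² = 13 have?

2

Substituting the line into the circle gives 26x² − 282x + 752 = 0.
Discriminant = (−282)² − 4·26·(752) = 1316 > 0.
Two real roots: the line is a secant.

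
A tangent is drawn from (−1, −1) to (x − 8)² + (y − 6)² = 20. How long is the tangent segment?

√110

Centre (8, 6), r² = 20. |PO|² = (−9)² + (−7)² = 130.
The tangent meets the radius at right angles, so tangent² = |PO|² − r² = 130 − 20 = 110.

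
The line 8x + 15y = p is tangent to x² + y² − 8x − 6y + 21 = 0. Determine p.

p = 43 or p = 111

For a tangent, require d(centre, line) = r = 2.
|8·4 + 15·3 − p| / √289 = 2
|p − (77)| = 2·17, so p = 111 or p = 43.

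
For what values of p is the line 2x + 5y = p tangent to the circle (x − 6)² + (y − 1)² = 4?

p = 17 ± 2√29

For a tangent, require d(centre, line) = r = 2.
|2·6 + 5·1 − p| / √29 = 2
|p − (17)| = 2√29.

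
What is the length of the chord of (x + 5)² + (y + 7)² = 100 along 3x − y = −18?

6√10

Centre (−5, −7), r² = 100. Perpendicular distance d from centre to line = |10| / √10 = 10/√10.
Half the chord is √(r² − d²) = √(90), so the full chord is 6√10.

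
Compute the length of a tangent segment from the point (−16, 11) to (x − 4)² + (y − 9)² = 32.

Centre (4, 9), r² = 32. |PO|² = (−20)² + (2)² = 404.
The tangent meets the radius at right angles, so tangent² = |PO|² − r² = 404 − 32 = 372.

2√93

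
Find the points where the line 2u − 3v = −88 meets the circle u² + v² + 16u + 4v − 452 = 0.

From the line, v = (88 + 2u)/3. Substituting:
13u² + 520u + 4732 = 0  ⟹  u² + 40u + 364 = 0
u = −14 or u = −26, giving (−14, 20) and (−26, 12).

(−26, 12) and (−14, 20)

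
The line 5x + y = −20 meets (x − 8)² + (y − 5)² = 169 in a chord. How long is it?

√26

From the line, y = −5x − 20. Substituting:
26x² + 234x + 520 = 0  ⟹  x² + 9x + 20 = 0
x = −4 or x = −5, giving (−4, 0) and (−5, 5).
Chord length = distance between (−4, 0) and (−5, 5) = √26 = √26.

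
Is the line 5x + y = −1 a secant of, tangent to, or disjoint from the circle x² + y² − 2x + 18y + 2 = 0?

secant

Substituting the line into the circle gives 26x² − 82x − 15 = 0.
Δ = 6724 − (−1560) = 8284.
Two real roots: the line is a secant.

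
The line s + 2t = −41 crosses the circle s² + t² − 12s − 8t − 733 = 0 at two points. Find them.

(−17, −12) and (7, −24)

From the line, t = (−41 − s)/2. Substituting:
5s² + 50s − 595 = 0  ⟹  s² + 10s − 119 = 0
s = 7 or s = −17, giving (7, −24) and (−17, −12).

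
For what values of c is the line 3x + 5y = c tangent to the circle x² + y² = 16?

c = ±4√34

Tangency holds when the distance from the centre (0, 0) to the line equals the radius 4:
|3·0 + 5·0 − c| / √34 = 4
|c| = 4√34.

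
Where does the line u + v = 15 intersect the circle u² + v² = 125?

(5, 10) and (10, 5)

Substitute v = −u + 15:
2u² − 30u + 100 = 0  ⟹  u² − 15u + 50 = 0
u = 10 or u = 5, giving (10, 5) and (5, 10).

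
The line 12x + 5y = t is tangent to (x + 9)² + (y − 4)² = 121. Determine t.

For a tangent, require d(centre, line) = r = 11.
|12·(−9) + 5·4 − t| / √169 = 11
|t − (−88)| = 11·13, so t = 55 or t = −231.

t = −231 or t = 55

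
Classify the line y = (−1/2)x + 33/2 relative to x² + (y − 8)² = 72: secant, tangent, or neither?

secant

Centre (0, 8), r² = 72. Distance² from centre to line = (−17)²/5 = 289/5.
Since d² < r², the line cuts the circle twice.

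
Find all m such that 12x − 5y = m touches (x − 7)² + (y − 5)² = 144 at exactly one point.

For a tangent, require d(centre, line) = r = 12.
|12·7 − 5·5 − m| / √169 = 12
|m − (59)| = 12·13, so m = 215 or m = −97.

m = −97 or m = 215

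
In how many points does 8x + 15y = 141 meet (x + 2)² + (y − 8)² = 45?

d² = (8·(−2) + 15·8 − (141))²/289 = 1369/289; r² = 45.
Since d² < r², the line cuts the circle twice.

2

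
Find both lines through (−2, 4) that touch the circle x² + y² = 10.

A line y − (4) = m(x − (−2)) is tangent when its distance from (0, 0) is √10:
[m·(2) − (−4)]² = 10(m² + 1)
3m² − 8m − 3 = 0, so m = −1/3 or m = 3.
Through (−2, 4) these give x + 3y = 10 and 3x − y = −10.

x + 3y = 10 and 3x − y = −10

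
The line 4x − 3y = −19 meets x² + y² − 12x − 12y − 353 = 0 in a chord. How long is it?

40

The distance from (6, 6) to the line is 25/√25, and r² = 425.
Half the chord is √(r² − d²) = √(400), so the full chord is 40.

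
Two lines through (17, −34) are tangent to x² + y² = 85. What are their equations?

Let a tangent through (17, −34) have slope m. Its distance from (0, 0) must equal √85:
(−17m − (34))² = 85(m² + 1)
12m² + 68m + 63 = 0, so m = −9/2 or m = −7/6.
Through (17, −34) these give 9x + 2y = 85 and 7x + 6y = −85.

9x + 2y = 85 and 7x + 6y = −85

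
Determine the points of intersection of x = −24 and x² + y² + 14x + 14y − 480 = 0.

The line gives x = −24. Substituting into the circle:
y² + 14y − 240 = 0
y = 10 or y = −24, giving (−24, 10) and (−24, −24).

(−24, −24) and (−24, 10)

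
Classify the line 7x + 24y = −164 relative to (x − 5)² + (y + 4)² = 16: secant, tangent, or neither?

neither

Substituting the line into the circle gives 625x² − 4808x + 9808 = 0.
Δ = 23116864 − 24520000 = −1403136.
No real roots: the line does not meet the circle.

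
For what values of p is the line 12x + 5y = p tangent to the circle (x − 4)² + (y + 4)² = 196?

Tangency holds when the distance from the centre (4, −4) to the line equals the radius 14:
|12·4 + 5·(−4) − p| / √169 = 14
|p − (28)| = 14·13, so p = 210 or p = −154.

p = −154 or p = 210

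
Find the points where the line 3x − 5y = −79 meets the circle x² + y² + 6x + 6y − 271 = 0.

(−18, 5) and (−3, 14)

From the line, y = (79 + 3x)/5. Substituting:
34x² + 714x + 1836 = 0  ⟹  x² + 21x + 54 = 0
x = −3 or x = −18, giving (−3, 14) and (−18, 5).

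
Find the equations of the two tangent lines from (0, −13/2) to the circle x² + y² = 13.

3x − 2y = 13 and 3x + 2y = −13

A line y − (−13/2) = m(x − (0)) is tangent when its distance from (0, 0) is √13:
(0m − (13/2))² = 13(m² + 1)
4m² − 9 = 0, so m = 3/2 or m = −3/2.
With m = 3/2: 3x − 2y = 13. With m = −3/2: 3x + 2y = −13.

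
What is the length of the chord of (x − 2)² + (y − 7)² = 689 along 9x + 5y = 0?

5√106

Centre (2, 7), r² = 689. Perpendicular distance d from centre to line = |53| / √106 = 53/√106.
Half the chord is √(r² − d²) = √(1325/2), so the full chord is 5√106.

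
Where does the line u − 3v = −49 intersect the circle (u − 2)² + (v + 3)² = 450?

Substitute v = (49 + u)/3:
10u² + 80u − 650 = 0  ⟹  u² + 8u − 65 = 0
u = 5 or u = −13, giving (5, 18) and (−13, 12).

(−13, 12) and (5, 18)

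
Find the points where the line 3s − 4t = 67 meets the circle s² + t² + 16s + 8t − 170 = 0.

Substitute t = (−67 + 3s)/4:
25s² − 50s − 375 = 0  ⟹  s² − 2s − 15 = 0
s = 5 or s = −3, giving (5, −13) and (−3, −19).

(−3, −19) and (5, −13)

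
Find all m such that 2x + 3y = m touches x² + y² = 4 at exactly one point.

m = ±2√13

The line touches the circle iff its distance from (0, 0) is 2:
|2·0 + 3·0 − m| / √13 = 2
|m| = 2√13.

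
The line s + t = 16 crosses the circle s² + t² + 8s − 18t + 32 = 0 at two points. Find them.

(0, 16) and (3, 13)

Express t = −s + 16 and substitute into the circle:
2s² − 6s = 0  ⟹  s² − 3s = 0
s = 3 or s = 0, giving (3, 13) and (0, 16).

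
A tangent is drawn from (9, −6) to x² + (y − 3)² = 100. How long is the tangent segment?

Centre (0, 3), r² = 100. |PO|² = (9)² + (−9)² = 162.
Power of the point: PT² = |PO|² − r² = 62, so PT = √62.

√62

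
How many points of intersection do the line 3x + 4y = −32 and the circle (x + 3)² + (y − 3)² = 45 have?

Centre (−3, 3), r² = 45. Distance² from centre to line = (35)²/25 = 49.
Since d² > r², the line lies outside the circle.

0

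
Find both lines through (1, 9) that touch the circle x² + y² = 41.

5x + 4y = 41 and 4x − 5y = −41

Let a tangent through (1, 9) have slope m. Its distance from (0, 0) must equal √41:
(−1m − (−9))² = 41(m² + 1)
20m² + 9m − 20 = 0, so m = −5/4 or m = 4/5.
Through (1, 9) these give 5x + 4y = 41 and 4x − 5y = −41.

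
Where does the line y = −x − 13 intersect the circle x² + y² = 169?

(−13, 0) and (0, −13)

Substitute y = −x − 13:
2x² + 26x = 0  ⟹  x² + 13x = 0
x = 0 or x = −13, giving (0, −13) and (−13, 0).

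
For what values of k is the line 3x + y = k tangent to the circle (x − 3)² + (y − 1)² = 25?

k = 10 ± 5√10

For a tangent, require d(centre, line) = r = 5.
|3·3 + 1·1 − k| / √10 = 5
|k − (10)| = 5√10.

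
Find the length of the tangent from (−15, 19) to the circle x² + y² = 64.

Centre (0, 0), r² = 64. |PO|² = (−15)² + (19)² = 586.
The tangent meets the radius at right angles, so tangent² = |PO|² − r² = 586 − 64 = 522.

3√58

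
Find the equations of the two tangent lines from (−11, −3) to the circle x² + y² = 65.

7x − 4y = −65 and 4x + 7y = −65

A line y − (−3) = m(x − (−11)) is tangent when its distance from (0, 0) is √65:
[m·(11) − (3)]² = 65(m² + 1)
28m² − 33m − 28 = 0, so m = 7/4 or m = −4/7.
With m = 7/4: 7x − 4y = −65. With m = −4/7: 4x + 7y = −65.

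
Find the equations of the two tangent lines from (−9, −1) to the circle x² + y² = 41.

4x + 5y = −41 and 5x − 4y = −41

A line y − (−1) = m(x − (−9)) is tangent when its distance from (0, 0) is √41:
[m·(9) − (1)]² = 41(m² + 1)
20m² − 9m − 20 = 0, so m = −4/5 or m = 5/4.
With m = −4/5: 4x + 5y = −41. With m = 5/4: 5x − 4y = −41.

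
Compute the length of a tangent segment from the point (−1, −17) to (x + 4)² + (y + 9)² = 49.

The centre is (−4, −9) and r = 7. The square of the distance from P to the centre is 9 + 64 = 73.
By the tangent–radius right angle, tangent length = √(|PO|² − r²) = √24 = 2√6.

2√6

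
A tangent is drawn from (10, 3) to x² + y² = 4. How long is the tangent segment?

√105

The centre is (0, 0) and r = 2. The square of the distance from P to the centre is 100 + 9 = 109.
By the tangent–radius right angle, tangent length = √(|PO|² − r²) = √105.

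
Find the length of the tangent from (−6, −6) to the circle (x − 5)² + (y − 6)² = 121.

12

The centre is (5, 6) and r = 11. The square of the distance from P to the centre is 121 + 144 = 265.
The tangent meets the radius at right angles, so tangent² = |PO|² − r² = 265 − 121 = 144.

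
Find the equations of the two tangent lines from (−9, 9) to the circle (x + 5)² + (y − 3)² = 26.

5x − y = −54 and x + 5y = 36

Write the tangent as mx − y + (9 − m·(−9)) = 0 and set its distance from the centre to √26:
[m·(4) − (−6)]² = 26(m² + 1)
5m² − 24m − 5 = 0, so m = 5 or m = −1/5.
Through (−9, 9) these give 5x − y = −54 and x + 5y = 36.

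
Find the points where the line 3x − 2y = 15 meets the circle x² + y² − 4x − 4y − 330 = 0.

Express y = (−15 + 3x)/2 and substitute into the circle:
13x² − 130x − 975 = 0  ⟹  x² − 10x − 75 = 0
x = 15 or x = −5, giving (15, 15) and (−5, −15).

(−5, −15) and (15, 15)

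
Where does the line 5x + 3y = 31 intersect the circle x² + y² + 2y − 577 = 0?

(−7, 22) and (17, −18)

From the line, y = (31 − 5x)/3. Substituting:
34x² − 340x − 4046 = 0  ⟹  x² − 10x − 119 = 0
x = 17 or x = −7, giving (17, −18) and (−7, 22).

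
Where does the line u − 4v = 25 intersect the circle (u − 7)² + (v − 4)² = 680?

(−15, −10) and (33, 2)

From the line, v = (−25 + u)/4. Substituting:
17u² − 306u − 8415 = 0  ⟹  u² − 18u − 495 = 0
u = 33 or u = −15, giving (33, 2) and (−15, −10).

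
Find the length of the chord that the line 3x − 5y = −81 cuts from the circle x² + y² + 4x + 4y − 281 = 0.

3√34

From the line, y = (81 + 3x)/5. Substituting:
34x² + 646x + 1156 = 0  ⟹  x² + 19x + 34 = 0
x = −2 or x = −17, giving (−2, 15) and (−17, 6).
|(−2, 15) − (−17, 6)| = √((15)² + (9)²) = 3√34.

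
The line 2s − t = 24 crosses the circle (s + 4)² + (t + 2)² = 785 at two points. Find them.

Express t = 2s − 24 and substitute into the circle:
5s² − 80s − 285 = 0  ⟹  s² − 16s − 57 = 0
s = 19 or s = −3, giving (19, 14) and (−3, −30).

(−3, −30) and (19, 14)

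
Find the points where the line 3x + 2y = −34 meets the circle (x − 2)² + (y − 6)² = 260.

Express y = (−34 − 3x)/2 and substitute into the circle:
13x² + 260x + 1092 = 0  ⟹  x² + 20x + 84 = 0
x = −6 or x = −14, giving (−6, −8) and (−14, 4).

(−14, 4) and (−6, −8)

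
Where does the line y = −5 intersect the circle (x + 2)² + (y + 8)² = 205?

Substitute y = −5:
x² + 4x − 192 = 0
x = 12 or x = −16, giving (12, −5) and (−16, −5).

(−16, −5) and (12, −5)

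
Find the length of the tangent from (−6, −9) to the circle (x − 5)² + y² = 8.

With centre O = (5, 0), |OP|² = 202 and r² = 8.
The tangent meets the radius at right angles, so tangent² = |PO|² − r² = 202 − 8 = 194.

√194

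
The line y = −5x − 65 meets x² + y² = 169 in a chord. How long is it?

Substitute y = −5x − 65:
26x² + 650x + 4056 = 0  ⟹  x² + 25x + 156 = 0
x = −12 or x = −13, giving (−12, −5) and (−13, 0).
Chord length = distance between (−12, −5) and (−13, 0) = √26 = √26.

√26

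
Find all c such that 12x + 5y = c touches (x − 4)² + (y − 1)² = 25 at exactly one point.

Tangency holds when the distance from the centre (4, 1) to the line equals the radius 5:
|12·4 + 5·1 − c| / √169 = 5
|c − (53)| = 5·13, so c = 118 or c = −12.

c = −12 or c = 118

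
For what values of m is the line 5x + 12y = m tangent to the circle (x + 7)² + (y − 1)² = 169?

For a tangent, require d(centre, line) = r = 13.
|5·(−7) + 12·1 − m| / √169 = 13
|m − (−23)| = 13·13, so m = 146 or m = −192.

m = −192 or m = 146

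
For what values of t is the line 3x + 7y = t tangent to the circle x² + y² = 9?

t = ±3√58

For a tangent, require d(centre, line) = r = 3.
|3·0 + 7·0 − t| / √58 = 3
|t| = 3√58.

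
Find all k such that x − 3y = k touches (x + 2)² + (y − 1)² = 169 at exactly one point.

k = −5 ± 13√10

The line touches the circle iff its distance from (−2, 1) is 13:
|1·(−2) − 3·1 − k| / √10 = 13
|k − (−5)| = 13√10.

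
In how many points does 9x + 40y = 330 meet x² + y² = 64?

0

Substituting the line into the circle gives 1681x² − 5940x + 6500 = 0.
Discriminant = (−5940)² − 4·1681·(6500) = −8422400 < 0.
No real roots: the line does not meet the circle.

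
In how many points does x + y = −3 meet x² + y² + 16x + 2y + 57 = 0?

Substituting the line into the circle gives 2x² + 20x + 60 = 0.
Δ = 400 − 480 = −80.
No real roots: the line does not meet the circle.

0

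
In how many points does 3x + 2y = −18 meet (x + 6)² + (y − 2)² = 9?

Centre (−6, 2), r² = 9. Distance² from centre to line = (4)²/13 = 16/13.
Since d² < r², the line cuts the circle twice.

2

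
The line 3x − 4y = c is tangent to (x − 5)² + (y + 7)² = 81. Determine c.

For a tangent, require d(centre, line) = r = 9.
|3·5 − 4·(−7) − c| / √25 = 9
|c − (43)| = 9·5, so c = 88 or c = −2.

c = −2 or c = 88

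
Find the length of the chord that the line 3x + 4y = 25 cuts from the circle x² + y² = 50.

Substitute y = (25 − 3x)/4:
25x² − 150x − 175 = 0  ⟹  x² − 6x − 7 = 0
x = 7 or x = −1, giving (7, 1) and (−1, 7).
Chord length = distance between (7, 1) and (−1, 7) = √100 = 10.

10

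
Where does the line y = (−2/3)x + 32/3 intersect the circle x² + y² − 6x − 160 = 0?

(−2, 12) and (16, 0)

Express y = (32 − 2x)/3 and substitute into the circle:
13x² − 182x − 416 = 0  ⟹  x² − 14x − 32 = 0
x = 16 or x = −2, giving (16, 0) and (−2, 12).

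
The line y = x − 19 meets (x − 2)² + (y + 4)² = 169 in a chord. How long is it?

Express y = x − 19 and substitute into the circle:
2x² − 34x + 60 = 0  ⟹  x² − 17x + 30 = 0
x = 15 or x = 2, giving (15, −4) and (2, −17).
|(15, −4) − (2, −17)| = √((13)² + (13)²) = 13√2.

13√2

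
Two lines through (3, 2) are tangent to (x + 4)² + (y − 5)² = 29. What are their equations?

5x + 2y = 19 and 2x − 5y = −4

Let a tangent through (3, 2) have slope m. Its distance from (−4, 5) must equal √29:
(−7m − (3))² = 29(m² + 1)
10m² + 21m − 10 = 0, so m = −5/2 or m = 2/5.
Through (3, 2) these give 5x + 2y = 19 and 2x − 5y = −4.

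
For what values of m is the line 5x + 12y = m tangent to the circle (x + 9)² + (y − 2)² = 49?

Tangency holds when the distance from the centre (−9, 2) to the line equals the radius 7:
|5·(−9) + 12·2 − m| / √169 = 7
|m − (−21)| = 7·13, so m = 70 or m = −112.

m = −112 or m = 70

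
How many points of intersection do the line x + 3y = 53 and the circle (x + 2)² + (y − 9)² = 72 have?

0

Substituting the line into the circle gives 10x² − 16x + 64 = 0.
Discriminant = (−16)² − 4·10·(64) = −2304 < 0.
No real roots: the line does not meet the circle.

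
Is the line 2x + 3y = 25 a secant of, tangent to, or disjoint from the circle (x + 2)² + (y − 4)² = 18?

Centre (−2, 4), r² = 18. Distance² from centre to line = (−17)²/13 = 289/13.
Since d² > r², the line lies outside the circle.

disjoint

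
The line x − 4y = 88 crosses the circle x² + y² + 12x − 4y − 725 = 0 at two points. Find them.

From the line, y = (−88 + x)/4. Substituting:
17x² − 2448 = 0  ⟹  x² − 144 = 0
x = 12 or x = −12, giving (12, −19) and (−12, −25).

(−12, −25) and (12, −19)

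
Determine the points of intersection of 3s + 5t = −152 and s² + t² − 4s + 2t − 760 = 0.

Express t = (−152 − 3s)/5 and substitute into the circle:
34s² + 782s + 2584 = 0  ⟹  s² + 23s + 76 = 0
s = −4 or s = −19, giving (−4, −28) and (−19, −19).

(−19, −19) and (−4, −28)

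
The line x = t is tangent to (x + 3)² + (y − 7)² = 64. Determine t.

The line touches the circle iff its distance from (−3, 7) is 8:
|1·(−3) + 0·7 − t| / √1 = 8
|t − (−3)| = 8, so t = 5 or t = −11.

t = −11 or t = 5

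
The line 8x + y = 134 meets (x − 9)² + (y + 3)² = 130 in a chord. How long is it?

Express y = −8x + 134 and substitute into the circle:
65x² − 2210x + 18720 = 0  ⟹  x² − 34x + 288 = 0
x = 18 or x = 16, giving (18, −10) and (16, 6).
|(18, −10) − (16, 6)| = √((2)² + (−16)²) = 2√65.

2√65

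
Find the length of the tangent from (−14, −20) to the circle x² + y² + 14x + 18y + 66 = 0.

The centre is (−7, −9) and r = 8. The square of the distance from P to the centre is 49 + 121 = 170.
The tangent meets the radius at right angles, so tangent² = |PO|² − r² = 170 − 64 = 106.

√106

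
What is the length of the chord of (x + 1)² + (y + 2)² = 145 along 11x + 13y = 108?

√290

The distance from (−1, −2) to the line is 145/√290, and r² = 145.
Half the chord is √(r² − d²) = √(145/2), so the full chord is √290.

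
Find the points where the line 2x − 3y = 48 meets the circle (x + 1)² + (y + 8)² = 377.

(−12, −24) and (18, −4)

From the line, y = (−48 + 2x)/3. Substituting:
13x² − 78x − 2808 = 0  ⟹  x² − 6x − 216 = 0
x = 18 or x = −12, giving (18, −4) and (−12, −24).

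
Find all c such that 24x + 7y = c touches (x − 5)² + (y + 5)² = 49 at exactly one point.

c = −90 or c = 260

The line touches the circle iff its distance from (5, −5) is 7:
|24·5 + 7·(−5) − c| / √625 = 7
|c − (85)| = 7·25, so c = 260 or c = −90.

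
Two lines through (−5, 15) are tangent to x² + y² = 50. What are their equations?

Write the tangent as mx − y + (15 − m·(−5)) = 0 and set its distance from the centre to 5√2:
(5m − (−15))² = 50(m² + 1)
m² − 6m − 7 = 0, so m = 7 or m = −1.
With m = 7: 7x − y = −50. With m = −1: x + y = 10.

7x − y = −50 and x + y = 10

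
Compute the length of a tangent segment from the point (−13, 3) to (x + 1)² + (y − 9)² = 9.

3√19

Centre (−1, 9), r² = 9. |PO|² = (−12)² + (−6)² = 180.
By the tangent–radius right angle, tangent length = √(|PO|² − r²) = √171 = 3√19.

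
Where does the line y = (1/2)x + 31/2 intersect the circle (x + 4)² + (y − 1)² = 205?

(−17, 7) and (−1, 15)

Substitute y = (31 + x)/2:
5x² + 90x + 85 = 0  ⟹  x² + 18x + 17 = 0
x = −1 or x = −17, giving (−1, 15) and (−17, 7).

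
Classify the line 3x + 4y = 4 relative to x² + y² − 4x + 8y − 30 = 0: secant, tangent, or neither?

secant

Centre (2, −4), r² = 50. Distance² from centre to line = (−14)²/25 = 196/25.
Since d² < r², the line cuts the circle twice.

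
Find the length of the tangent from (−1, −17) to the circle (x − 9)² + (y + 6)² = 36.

The centre is (9, −6) and r = 6. The square of the distance from P to the centre is 100 + 121 = 221.
Power of the point: PT² = |PO|² − r² = 185, so PT = √185.

√185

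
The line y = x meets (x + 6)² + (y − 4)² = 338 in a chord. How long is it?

24√2

Express y = x and substitute into the circle:
2x² + 4x − 286 = 0  ⟹  x² + 2x − 143 = 0
x = 11 or x = −13, giving (11, 11) and (−13, −13).
Chord length = distance between (11, 11) and (−13, −13) = √1152 = 24√2.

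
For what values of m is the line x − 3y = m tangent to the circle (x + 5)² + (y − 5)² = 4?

Tangency holds when the distance from the centre (−5, 5) to the line equals the radius 2:
|1·(−5) − 3·5 − m| / √10 = 2
|m − (−20)| = 2√10.

m = −20 ± 2√10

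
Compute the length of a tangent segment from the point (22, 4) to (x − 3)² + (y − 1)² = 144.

√226

Centre (3, 1), r² = 144. |PO|² = (19)² + (3)² = 370.
The tangent meets the radius at right angles, so tangent² = |PO|² − r² = 370 − 144 = 226.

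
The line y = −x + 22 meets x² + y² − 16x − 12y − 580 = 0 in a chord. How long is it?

36√2

Express y = −x + 22 and substitute into the circle:
2x² − 48x − 360 = 0  ⟹  x² − 24x − 180 = 0
x = 30 or x = −6, giving (30, −8) and (−6, 28).
|(30, −8) − (−6, 28)| = √((36)² + (−36)²) = 36√2.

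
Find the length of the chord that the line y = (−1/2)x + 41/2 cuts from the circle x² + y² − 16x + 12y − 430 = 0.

10√5

Express y = (41 − x)/2 and substitute into the circle:
5x² − 170x + 945 = 0  ⟹  x² − 34x + 189 = 0
x = 27 or x = 7, giving (27, 7) and (7, 17).
|(27, 7) − (7, 17)| = √((20)² + (−10)²) = 10√5.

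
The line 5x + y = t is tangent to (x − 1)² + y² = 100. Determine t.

t = 5 ± 10√26

For a tangent, require d(centre, line) = r = 10.
|5·1 + 1·0 − t| / √26 = 10
|t − (5)| = 10√26.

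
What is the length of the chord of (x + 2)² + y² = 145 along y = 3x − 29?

3√10

The distance from (−2, 0) to the line is 35/√10, and r² = 145.
Chord = 2√(r² − d²) = 2·√(45/2) = 3√10.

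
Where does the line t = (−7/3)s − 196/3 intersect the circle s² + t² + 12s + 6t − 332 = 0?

From the line, t = (−196 − 7s)/3. Substituting:
58s² + 2726s + 31900 = 0  ⟹  s² + 47s + 550 = 0
s = −22 or s = −25, giving (−22, −14) and (−25, −7).

(−25, −7) and (−22, −14)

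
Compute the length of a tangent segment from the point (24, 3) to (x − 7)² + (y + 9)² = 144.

With centre O = (7, −9), |OP|² = 433 and r² = 144.
Power of the point: PT² = |PO|² − r² = 289, so PT = 17.

17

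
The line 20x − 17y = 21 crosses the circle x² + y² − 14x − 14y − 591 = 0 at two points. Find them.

Express y = (−21 + 20x)/17 and substitute into the circle:
689x² − 9646x − 165360 = 0  ⟹  x² − 14x − 240 = 0
x = 24 or x = −10, giving (24, 27) and (−10, −13).

(−10, −13) and (24, 27)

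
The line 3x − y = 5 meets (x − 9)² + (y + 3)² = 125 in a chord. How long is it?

5√10

Centre (9, −3), r² = 125. Perpendicular distance d from centre to line = |25| / √10 = 25/√10.
Chord = 2√(r² − d²) = 2·√(125/2) = 5√10.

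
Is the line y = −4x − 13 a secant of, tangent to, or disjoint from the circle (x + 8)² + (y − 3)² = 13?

disjoint

Substituting the line into the circle gives 17x² + 144x + 307 = 0.
Discriminant = (144)² − 4·17·(307) = −140 < 0.
No real roots: the line does not meet the circle.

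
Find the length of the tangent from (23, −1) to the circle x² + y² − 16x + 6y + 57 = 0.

With centre O = (8, −3), |OP|² = 229 and r² = 16.
The tangent meets the radius at right angles, so tangent² = |PO|² − r² = 229 − 16 = 213.

√213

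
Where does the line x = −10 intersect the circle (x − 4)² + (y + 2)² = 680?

(−10, −24) and (−10, 20)

The line gives x = −10. Substituting into the circle:
y² + 4y − 480 = 0
y = 20 or y = −24, giving (−10, 20) and (−10, −24).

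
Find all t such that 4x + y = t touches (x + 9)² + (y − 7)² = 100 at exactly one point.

For a tangent, require d(centre, line) = r = 10.
|4·(−9) + 1·7 − t| / √17 = 10
|t − (−29)| = 10√17.

t = −29 ± 10√17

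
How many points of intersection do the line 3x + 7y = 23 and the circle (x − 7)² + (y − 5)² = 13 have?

d² = (3·7 + 7·5 − (23))²/58 = 1089/58; r² = 13.
Since d² > r², the line lies outside the circle.

0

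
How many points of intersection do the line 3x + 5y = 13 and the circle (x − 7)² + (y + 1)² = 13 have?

2

Substituting the line into the circle gives 34x² − 458x + 1224 = 0.
Discriminant = (−458)² − 4·34·(1224) = 43300 > 0.
Two real roots: the line is a secant.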